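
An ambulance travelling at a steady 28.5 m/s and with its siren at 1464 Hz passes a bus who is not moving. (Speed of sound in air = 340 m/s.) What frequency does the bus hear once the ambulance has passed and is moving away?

Receding: f₂ = f · v/(v + v_s) = 1464 × 340/368.5 ≈ 1351 Hz.

1351 Hz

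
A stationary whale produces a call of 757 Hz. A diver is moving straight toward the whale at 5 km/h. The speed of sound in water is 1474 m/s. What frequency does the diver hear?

5 km/h = 1.389 m/s.
Only the observer moves, toward the source, so f' = f · (v + v_o)/v.
f' = 757 × (1474 + 1.389)/1474 = 757 × 1475.4/1474 ≈ 758 Hz.

758 Hz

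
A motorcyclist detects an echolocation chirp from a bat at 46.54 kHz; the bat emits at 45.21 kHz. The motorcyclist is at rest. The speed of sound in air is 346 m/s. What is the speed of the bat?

9.9 m/s

f' > f, so the bat is approaching.
f' = f · v/(v − v_s) ⇒ v_s = v · |1 − f/f'|.
v_s = 346 × |1 − 45.21/46.54| = 346 × 0.02858 ≈ 9.9 m/s.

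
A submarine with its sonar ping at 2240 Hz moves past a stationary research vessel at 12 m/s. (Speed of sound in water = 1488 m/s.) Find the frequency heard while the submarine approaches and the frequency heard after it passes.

Approaching: f₁ = f · v/(v − v_s) = 2240 × 1488/1476 ≈ 2258 Hz.
Receding: f₂ = f · v/(v + v_s) = 2240 × 1488/1500 ≈ 2222 Hz.

2258 Hz approaching; 2222 Hz receding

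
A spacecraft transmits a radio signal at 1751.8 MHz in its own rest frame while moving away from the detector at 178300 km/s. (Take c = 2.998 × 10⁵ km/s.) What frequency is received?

β = v/c = 178300/299800 = 0.5947.
Relativistic Doppler for frequency: f' = f₀ · √((1 − β)/(1 + β)).
f' = 1751.8 × √(0.4053/1.5947) = 1751.8 × 0.50411 ≈ 883.1 MHz.

883.1 MHz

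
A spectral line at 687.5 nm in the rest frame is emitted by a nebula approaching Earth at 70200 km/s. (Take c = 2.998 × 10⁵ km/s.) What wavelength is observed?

β = v/c = 70200/299800 = 0.2342.
Relativistic Doppler for wavelength: λ' = λ₀ · √((1 − β)/(1 + β)).
λ' = 687.5 × √(0.7658/1.2342) = 687.5 × 0.78774 ≈ 541.6 nm.

541.6 nm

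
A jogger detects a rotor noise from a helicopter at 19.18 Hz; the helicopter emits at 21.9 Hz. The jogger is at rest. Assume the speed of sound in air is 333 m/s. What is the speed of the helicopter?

f' < f, so the helicopter is receding.
f' = f · v/(v + v_s) ⇒ v_s = v · |1 − f/f'|.
v_s = 333 × |1 − 21.9/19.18| = 333 × 0.1418 ≈ 47 m/s.

47 m/s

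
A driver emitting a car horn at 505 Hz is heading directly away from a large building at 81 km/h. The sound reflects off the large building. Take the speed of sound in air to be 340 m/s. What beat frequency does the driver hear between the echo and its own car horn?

81 km/h = 22.5 m/s.
The large building receives the sound from a moving source: f₁ = f₀ · v/(v + v_e) = 505 × 340/362.5 ≈ 473.7 Hz.
On the return leg the driver is a moving observer: f₂ = f₁ · (v − v_e)/v = 473.7 × 317.5/340 ≈ 442.3 Hz.
Beat against the emitted tone: |f₂ − f₀| = 2v_e·f₀/(v + v_e) = 2 × 22.5 × 505/362.5 ≈ 63 Hz.

63 Hz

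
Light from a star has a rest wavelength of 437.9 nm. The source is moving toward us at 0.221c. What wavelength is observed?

Relativistic Doppler for wavelength: λ' = λ₀ · √((1 − β)/(1 + β)).
λ' = 437.9 × √(0.7790/1.2210) = 437.9 × 0.79875 ≈ 349.8 nm.

349.8 nm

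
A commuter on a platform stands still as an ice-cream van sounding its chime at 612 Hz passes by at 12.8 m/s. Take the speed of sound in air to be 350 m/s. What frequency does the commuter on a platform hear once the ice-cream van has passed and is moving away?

590 Hz

Receding: f₂ = f · v/(v + v_s) = 612 × 350/362.8 ≈ 590 Hz.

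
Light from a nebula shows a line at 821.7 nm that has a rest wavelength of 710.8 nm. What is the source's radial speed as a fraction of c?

0.144c

λ'/λ₀ = 1.1560 > 1 (redshift), so the source is receding.
λ'/λ₀ = √((1 + β)/(1 − β)) for a receding source ⇒ β = (r² − 1)/(r² + 1) with r = λ'/λ₀.
β = (1.3364 − 1)/(1.3364 + 1) ≈ 0.144.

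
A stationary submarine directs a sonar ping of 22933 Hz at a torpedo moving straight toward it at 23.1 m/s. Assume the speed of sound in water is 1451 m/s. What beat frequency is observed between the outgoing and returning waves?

742 Hz

At the torpedo (a moving observer), f₁ = f₀ · (v + u)/v = 22933 × 1474.1/1451 ≈ 23298 Hz.
The reflection then acts as a moving source: f₂ = f₁ · v/(v − u) ≈ 23675 Hz.
Beat frequency: |f₂ − f₀| = 2u·f₀/(v − u) = 2 × 23.1 × 22933/1427.9 ≈ 742 Hz.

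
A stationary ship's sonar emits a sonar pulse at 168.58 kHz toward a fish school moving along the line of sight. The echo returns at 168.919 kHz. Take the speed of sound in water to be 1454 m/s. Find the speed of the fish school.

Double Doppler shift off a moving reflector: f₂ = f₀ · (v + u)/(v − u) (u > 0 toward emitter).
Rearranging, u = v · (f₂ − f₀)/(f₂ + f₀) = 1454 × 0.339/337.499 ≈ 1.46 m/s.
So the fish school is moving at 1.46 m/s toward the emitter.

1.46 m/s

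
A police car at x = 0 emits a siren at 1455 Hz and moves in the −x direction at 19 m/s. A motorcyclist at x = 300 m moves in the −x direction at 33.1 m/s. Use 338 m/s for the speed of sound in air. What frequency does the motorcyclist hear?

1512 Hz

The observer lies on the +x side, so the source is heading away from the observer and the observer is heading toward the source.
General Doppler shift: f' = f · (v + v_o)/(v + v_s).
f' = 1455 × (338 + 33.1)/(338 + 19) = 1455 × 371.1/357 ≈ 1512 Hz.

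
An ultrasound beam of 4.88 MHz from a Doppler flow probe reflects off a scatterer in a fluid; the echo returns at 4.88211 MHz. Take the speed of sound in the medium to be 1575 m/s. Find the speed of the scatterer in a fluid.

Double Doppler shift off a moving reflector: f₂ = f₀ · (v + u)/(v − u) (u > 0 toward emitter).
Rearranging, u = v · (f₂ − f₀)/(f₂ + f₀) = 1575 × 0.00211/9.76211 ≈ 0.34 m/s.
So the scatterer in a fluid is moving at 0.34 m/s toward the emitter.

0.34 m/s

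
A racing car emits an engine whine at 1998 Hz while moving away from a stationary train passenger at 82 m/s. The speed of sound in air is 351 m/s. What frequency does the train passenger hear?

Moving source, stationary observer: f' = f · v/(v + v_s) since the source is receding.
f' = 1998 × 351/(351 + 82) = 1998 × 351/433 ≈ 1620 Hz.

1620 Hz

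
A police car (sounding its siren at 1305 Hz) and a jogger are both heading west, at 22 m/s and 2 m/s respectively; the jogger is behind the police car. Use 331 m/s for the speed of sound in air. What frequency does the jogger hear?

The jogger is behind, so the police car is moving away from it while the jogger is moving toward the police car.
Both move, so f' = f · (v + v_o)/(v + v_s).
f' = 1305 × (331 + 2)/(331 + 22) = 1305 × 333/353 ≈ 1231 Hz.

1231 Hz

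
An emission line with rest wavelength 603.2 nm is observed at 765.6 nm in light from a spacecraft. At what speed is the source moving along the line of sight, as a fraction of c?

0.234c

λ'/λ₀ = 1.2692 > 1 (redshift), so the source is receding.
λ'/λ₀ = √((1 + β)/(1 − β)) for a receding source ⇒ β = (r² − 1)/(r² + 1) with r = λ'/λ₀.
β = (1.6109 − 1)/(1.6109 + 1) ≈ 0.234.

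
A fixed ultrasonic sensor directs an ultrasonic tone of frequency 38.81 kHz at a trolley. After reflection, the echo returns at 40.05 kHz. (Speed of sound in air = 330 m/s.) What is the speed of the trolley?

5.2 m/s

Double Doppler shift off a moving reflector: f₂ = f₀ · (v + u)/(v − u) (u > 0 toward emitter).
Rearranging, u = v · (f₂ − f₀)/(f₂ + f₀) = 330 × 1.24/78.86 ≈ 5.2 m/s.
So the trolley is moving at 5.2 m/s toward the emitter.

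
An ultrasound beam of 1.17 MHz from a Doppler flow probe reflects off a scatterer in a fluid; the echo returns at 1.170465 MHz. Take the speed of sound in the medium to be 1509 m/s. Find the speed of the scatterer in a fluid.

Double Doppler shift off a moving reflector: f₂ = f₀ · (v + u)/(v − u) (u > 0 toward emitter).
Rearranging, u = v · (f₂ − f₀)/(f₂ + f₀) = 1509 × 0.000465/2.340465 ≈ 0.30 m/s.
So the scatterer in a fluid is moving at 0.30 m/s toward the emitter.

0.30 m/s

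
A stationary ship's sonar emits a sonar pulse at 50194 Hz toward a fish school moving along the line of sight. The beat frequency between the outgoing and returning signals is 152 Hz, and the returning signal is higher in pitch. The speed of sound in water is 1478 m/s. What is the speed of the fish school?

Double Doppler shift off a moving reflector: f₂ = f₀ · (v + u)/(v − u) (u > 0 toward emitter).
Returning signal is higher, so f₂ = f₀ + Δf = 50194 + 152 = 50346 Hz.
Rearranging, u = v · (f₂ − f₀)/(f₂ + f₀) = 1478 × 152/100540 ≈ 2.23 m/s.
So the fish school is moving at 2.23 m/s toward the emitter.

2.23 m/s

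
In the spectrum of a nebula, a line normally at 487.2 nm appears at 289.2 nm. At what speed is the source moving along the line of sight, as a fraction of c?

0.479c

λ'/λ₀ = 0.5936 < 1 (blueshift), so the source is approaching.
λ'/λ₀ = √((1 − β)/(1 + β)) for an approaching source ⇒ β = (1 − r²)/(1 + r²) with r = λ'/λ₀.
β = (1 − 0.3524)/(1 + 0.3524) ≈ 0.479.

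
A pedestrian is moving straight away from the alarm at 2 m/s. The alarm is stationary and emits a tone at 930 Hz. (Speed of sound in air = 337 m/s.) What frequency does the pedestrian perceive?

924 Hz

Only the observer moves, away from the source, so f' = f · (v − v_o)/v.
f' = 930 × (337 − 2)/337 = 930 × 335/337 ≈ 924 Hz.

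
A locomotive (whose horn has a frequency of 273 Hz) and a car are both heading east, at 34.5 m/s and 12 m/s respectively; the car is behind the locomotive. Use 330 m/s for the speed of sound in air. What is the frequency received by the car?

The car is behind, so the locomotive is moving away from it while the car is moving toward the locomotive.
General Doppler shift: f' = f · (v + v_o)/(v + v_s).
f' = 273 × (330 + 12)/(330 + 34.5) = 273 × 342/364.5 ≈ 256 Hz.

256 Hz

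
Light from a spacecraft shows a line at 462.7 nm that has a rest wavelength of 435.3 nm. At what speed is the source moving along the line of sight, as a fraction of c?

0.061

λ'/λ₀ = 1.0629 > 1 (redshift), so the source is receding.
λ'/λ₀ = √((1 + β)/(1 − β)) for a receding source ⇒ β = (r² − 1)/(r² + 1) with r = λ'/λ₀.
β = (1.1299 − 1)/(1.1299 + 1) ≈ 0.061.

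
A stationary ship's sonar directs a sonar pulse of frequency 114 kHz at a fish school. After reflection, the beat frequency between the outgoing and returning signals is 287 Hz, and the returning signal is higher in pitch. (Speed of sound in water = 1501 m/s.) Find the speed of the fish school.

Double Doppler shift off a moving reflector: f₂ = f₀ · (v + u)/(v − u) (u > 0 toward emitter).
Returning signal is higher, so f₂ = f₀ + Δf = 114000 + 287 = 114287 Hz.
Rearranging, u = v · (f₂ − f₀)/(f₂ + f₀) = 1501 × 287/228287 ≈ 1.89 m/s.
So the fish school is moving at 1.89 m/s toward the emitter.

1.89 m/s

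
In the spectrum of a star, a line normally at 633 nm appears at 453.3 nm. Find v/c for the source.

λ'/λ₀ = 0.7161 < 1 (blueshift), so the source is approaching.
λ'/λ₀ = √((1 − β)/(1 + β)) for an approaching source ⇒ β = (1 − r²)/(1 + r²) with r = λ'/λ₀.
β = (1 − 0.5128)/(1 + 0.5128) ≈ 0.322.

0.322c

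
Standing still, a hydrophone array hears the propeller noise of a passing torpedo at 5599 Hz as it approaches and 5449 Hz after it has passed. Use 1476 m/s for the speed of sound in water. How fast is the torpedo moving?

f₁/f₂ = (v + v_s)/(v − v_s), so v_s = v · (f₁ − f₂)/(f₁ + f₂).
v_s = 1476 × (5599 − 5449)/(5599 + 5449) = 1476 × 150/11048 ≈ 20.0 m/s.

20.0 m/s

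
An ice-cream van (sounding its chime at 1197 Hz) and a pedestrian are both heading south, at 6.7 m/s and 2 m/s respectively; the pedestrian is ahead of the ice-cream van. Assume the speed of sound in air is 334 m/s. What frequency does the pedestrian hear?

1214 Hz

The pedestrian is ahead, so the ice-cream van is moving toward it while the pedestrian is moving away from the ice-cream van.
With source approaching and observer receding, f' = f · (v − v_o)/(v − v_s).
f' = 1197 × (334 − 2)/(334 − 6.7) = 1197 × 332/327.3 ≈ 1214 Hz.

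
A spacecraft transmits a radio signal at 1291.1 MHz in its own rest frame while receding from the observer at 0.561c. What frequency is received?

684.7 MHz

Relativistic Doppler for frequency: f' = f₀ · √((1 − β)/(1 + β)).
f' = 1291.1 × √(0.4390/1.5610) = 1291.1 × 0.53031 ≈ 684.7 MHz.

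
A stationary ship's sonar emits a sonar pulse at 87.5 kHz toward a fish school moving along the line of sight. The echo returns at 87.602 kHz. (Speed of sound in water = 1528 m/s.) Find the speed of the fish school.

Double Doppler shift off a moving reflector: f₂ = f₀ · (v + u)/(v − u) (u > 0 toward emitter).
Rearranging, u = v · (f₂ − f₀)/(f₂ + f₀) = 1528 × 0.102/175.102 ≈ 0.89 m/s.
So the fish school is moving at 0.89 m/s toward the emitter.

0.89 m/s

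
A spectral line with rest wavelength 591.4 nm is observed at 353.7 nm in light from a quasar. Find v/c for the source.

0.473

λ'/λ₀ = 0.5981 < 1 (blueshift), so the source is approaching.
λ'/λ₀ = √((1 − β)/(1 + β)) for an approaching source ⇒ β = (1 − r²)/(1 + r²) with r = λ'/λ₀.
β = (1 − 0.3577)/(1 + 0.3577) ≈ 0.473.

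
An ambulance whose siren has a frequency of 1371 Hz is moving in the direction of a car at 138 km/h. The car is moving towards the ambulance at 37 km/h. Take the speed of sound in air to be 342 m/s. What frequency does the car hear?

138 km/h = 38.33 m/s; 37 km/h = 10.28 m/s.
General Doppler shift: f' = f · (v + v_o)/(v − v_s).
f' = 1371 × (342 + 10.28)/(342 − 38.33) = 1371 × 352.28/303.67 ≈ 1590 Hz.

1590 Hz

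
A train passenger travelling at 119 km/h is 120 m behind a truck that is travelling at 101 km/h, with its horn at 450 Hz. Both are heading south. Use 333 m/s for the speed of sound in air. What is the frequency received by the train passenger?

456 Hz

101 km/h = 28.06 m/s; 119 km/h = 33.06 m/s.
The train passenger is behind, so the truck is moving away from it while the train passenger is moving toward the truck.
With source receding and observer approaching, f' = f · (v + v_o)/(v + v_s).
f' = 450 × (333 + 33.06)/(333 + 28.06) = 450 × 366.06/361.06 ≈ 456 Hz.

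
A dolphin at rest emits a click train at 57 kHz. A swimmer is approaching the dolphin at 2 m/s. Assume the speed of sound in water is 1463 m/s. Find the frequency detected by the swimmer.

57.1 kHz

Moving observer, stationary source: f' = f · (v + v_o)/v.
f' = 57 × (1463 + 2)/1463 = 57 × 1465/1463 ≈ 57.1 kHz.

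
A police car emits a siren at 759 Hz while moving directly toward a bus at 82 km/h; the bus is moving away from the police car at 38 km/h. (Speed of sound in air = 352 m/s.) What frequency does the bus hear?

82 km/h = 22.78 m/s; 38 km/h = 10.56 m/s.
General Doppler shift: f' = f · (v − v_o)/(v − v_s).
f' = 759 × (352 − 10.56)/(352 − 22.78) = 759 × 341.44/329.22 ≈ 787 Hz.

787 Hz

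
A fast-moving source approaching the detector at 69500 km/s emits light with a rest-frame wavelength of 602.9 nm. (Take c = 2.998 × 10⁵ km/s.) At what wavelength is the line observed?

476.1 nm

β = v/c = 69500/299800 = 0.2318.
Relativistic Doppler for wavelength: λ' = λ₀ · √((1 − β)/(1 + β)).
λ' = 602.9 × √(0.7682/1.2318) = 602.9 × 0.78969 ≈ 476.1 nm.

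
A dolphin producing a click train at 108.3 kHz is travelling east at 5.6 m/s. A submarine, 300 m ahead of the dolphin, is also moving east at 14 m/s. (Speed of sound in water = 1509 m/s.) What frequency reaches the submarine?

107.7 kHz

The submarine is ahead, so the dolphin is moving toward it while the submarine is moving away from the dolphin.
With source approaching and observer receding, f' = f · (v − v_o)/(v − v_s).
f' = 108.3 × (1509 − 14)/(1509 − 5.6) = 108.3 × 1495/1503.4 ≈ 107.7 kHz.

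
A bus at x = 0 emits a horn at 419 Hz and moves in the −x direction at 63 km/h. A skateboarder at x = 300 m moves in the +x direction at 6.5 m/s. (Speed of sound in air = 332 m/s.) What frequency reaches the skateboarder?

63 km/h = 17.5 m/s.
The observer lies on the +x side, so the source is heading away from the observer and the observer is heading away from the source.
With source receding and observer receding, f' = f · (v − v_o)/(v + v_s).
f' = 419 × (332 − 6.5)/(332 + 17.5) = 419 × 325.5/349.5 ≈ 390 Hz.

390 Hz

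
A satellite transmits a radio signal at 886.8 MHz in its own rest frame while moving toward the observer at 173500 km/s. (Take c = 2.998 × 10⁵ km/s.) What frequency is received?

1716.7 MHz

β = v/c = 173500/299800 = 0.5787.
Relativistic Doppler for frequency: f' = f₀ · √((1 + β)/(1 − β)).
f' = 886.8 × √(1.5787/0.4213) = 886.8 × 1.93583 ≈ 1716.7 MHz.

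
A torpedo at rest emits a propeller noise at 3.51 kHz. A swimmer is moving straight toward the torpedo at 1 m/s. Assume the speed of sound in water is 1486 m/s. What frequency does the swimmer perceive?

Moving observer, stationary source: f' = f · (v + v_o)/v.
f' = 3.51 × (1486 + 1)/1486 = 3.51 × 1487/1486 ≈ 3.51 kHz.

3.51 kHz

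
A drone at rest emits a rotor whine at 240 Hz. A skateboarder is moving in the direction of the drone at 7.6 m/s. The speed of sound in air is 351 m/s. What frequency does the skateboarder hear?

Moving observer, stationary source: f' = f · (v + v_o)/v.
f' = 240 × (351 + 7.6)/351 = 240 × 358.6/351 ≈ 245 Hz.

245 Hz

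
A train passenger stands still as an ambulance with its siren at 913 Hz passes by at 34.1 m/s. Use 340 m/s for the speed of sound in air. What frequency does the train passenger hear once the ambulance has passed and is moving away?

830 Hz

Receding: f₂ = f · v/(v + v_s) = 913 × 340/374.1 ≈ 830 Hz.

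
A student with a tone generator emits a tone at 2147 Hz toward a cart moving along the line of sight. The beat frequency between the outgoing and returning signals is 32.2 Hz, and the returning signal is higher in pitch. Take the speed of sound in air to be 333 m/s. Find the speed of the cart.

Double Doppler shift off a moving reflector: f₂ = f₀ · (v + u)/(v − u) (u > 0 toward emitter).
Returning signal is higher, so f₂ = f₀ + Δf = 2147 + 32.2 = 2179.2 Hz.
Rearranging, u = v · (f₂ − f₀)/(f₂ + f₀) = 333 × 32.2/4326.2 ≈ 2.48 m/s.
So the cart is moving at 2.48 m/s toward the emitter.

2.48 m/s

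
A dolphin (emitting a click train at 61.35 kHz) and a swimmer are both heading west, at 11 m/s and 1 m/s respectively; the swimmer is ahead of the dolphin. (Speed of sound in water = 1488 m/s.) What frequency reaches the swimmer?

The swimmer is ahead, so the dolphin is moving toward it while the swimmer is moving away from the dolphin.
With source approaching and observer receding, f' = f · (v − v_o)/(v − v_s).
f' = 61.35 × (1488 − 1)/(1488 − 11) = 61.35 × 1487/1477 ≈ 61.8 kHz.

61.8 kHz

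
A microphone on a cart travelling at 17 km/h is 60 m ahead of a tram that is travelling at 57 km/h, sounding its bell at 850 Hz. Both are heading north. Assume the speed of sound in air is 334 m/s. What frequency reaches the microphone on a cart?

880 Hz

57 km/h = 15.83 m/s; 17 km/h = 4.722 m/s.
The microphone on a cart is ahead, so the tram is moving toward it while the microphone on a cart is moving away from the tram.
With source approaching and observer receding, f' = f · (v − v_o)/(v − v_s).
f' = 850 × (334 − 4.722)/(334 − 15.83) = 850 × 329.28/318.17 ≈ 880 Hz.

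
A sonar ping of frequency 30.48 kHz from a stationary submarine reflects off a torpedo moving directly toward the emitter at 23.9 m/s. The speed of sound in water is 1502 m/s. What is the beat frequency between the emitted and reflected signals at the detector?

986 Hz

The torpedo first receives the wave as a moving observer: f₁ = f₀ · (v + u)/v = 30.48 × (1502 + 23.9)/1502 ≈ 30.965 kHz.
On reflection it acts as a source moving toward the stationary detector: f₂ = f₁ · v/(v − u) = 30.965 × 1502/1478.1 ≈ 31.466 kHz.
Beat frequency (with f₀ = 30480 Hz): |f₂ − f₀| = 2u·f₀/(v − u) = 2 × 23.9 × 30480/1478.1 ≈ 986 Hz.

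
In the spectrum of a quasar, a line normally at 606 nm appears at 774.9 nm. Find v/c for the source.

0.241

λ'/λ₀ = 1.2787 > 1 (redshift), so the source is receding.
λ'/λ₀ = √((1 + β)/(1 − β)) for a receding source ⇒ β = (r² − 1)/(r² + 1) with r = λ'/λ₀.
β = (1.6351 − 1)/(1.6351 + 1) ≈ 0.241.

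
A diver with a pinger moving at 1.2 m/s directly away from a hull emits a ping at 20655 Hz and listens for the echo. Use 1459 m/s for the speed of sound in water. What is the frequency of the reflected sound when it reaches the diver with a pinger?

The hull receives the sound from a moving source: f₁ = f₀ · v/(v + v_e) = 20655 × 1459/1460.2 ≈ 20638 Hz.
On the return leg the diver with a pinger is a moving observer: f₂ = f₁ · (v − v_e)/v = 20638 × 1457.8/1459 ≈ 20621 Hz.

20621 Hz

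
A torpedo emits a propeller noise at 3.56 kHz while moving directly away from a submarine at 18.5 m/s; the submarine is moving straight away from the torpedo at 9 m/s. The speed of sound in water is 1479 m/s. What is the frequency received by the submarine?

General Doppler shift: f' = f · (v − v_o)/(v + v_s).
f' = 3.56 × (1479 − 9)/(1479 + 18.5) = 3.56 × 1470/1497.5 ≈ 3.49 kHz.

3.49 kHz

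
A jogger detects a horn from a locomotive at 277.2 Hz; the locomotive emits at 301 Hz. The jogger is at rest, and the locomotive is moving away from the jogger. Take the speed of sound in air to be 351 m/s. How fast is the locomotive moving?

30 m/s

f' = f · v/(v + v_s) ⇒ v_s = v · |1 − f/f'|.
v_s = 351 × |1 − 301/277.2| = 351 × 0.08586 ≈ 30 m/s.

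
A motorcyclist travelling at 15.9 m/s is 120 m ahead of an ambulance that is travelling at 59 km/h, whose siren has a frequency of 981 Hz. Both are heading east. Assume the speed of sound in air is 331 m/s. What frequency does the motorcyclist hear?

983 Hz

59 km/h = 16.39 m/s.
The motorcyclist is ahead, so the ambulance is moving toward it while the motorcyclist is moving away from the ambulance.
With source approaching and observer receding, f' = f · (v − v_o)/(v − v_s).
f' = 981 × (331 − 15.9)/(331 − 16.39) = 981 × 315.1/314.61 ≈ 983 Hz.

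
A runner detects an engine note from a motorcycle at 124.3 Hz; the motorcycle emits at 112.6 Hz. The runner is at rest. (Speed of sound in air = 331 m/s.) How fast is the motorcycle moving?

f' > f, so the motorcycle is approaching.
f' = f · v/(v − v_s) ⇒ v_s = v · |1 − f/f'|.
v_s = 331 × |1 − 112.6/124.3| = 331 × 0.09413 ≈ 31 m/s.

31 m/s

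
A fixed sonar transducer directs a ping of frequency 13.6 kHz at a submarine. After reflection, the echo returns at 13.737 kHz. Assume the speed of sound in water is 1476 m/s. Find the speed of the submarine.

7.4 m/s

Double Doppler shift off a moving reflector: f₂ = f₀ · (v + u)/(v − u) (u > 0 toward emitter).
Rearranging, u = v · (f₂ − f₀)/(f₂ + f₀) = 1476 × 0.137/27.337 ≈ 7.4 m/s.
So the submarine is moving at 7.4 m/s toward the emitter.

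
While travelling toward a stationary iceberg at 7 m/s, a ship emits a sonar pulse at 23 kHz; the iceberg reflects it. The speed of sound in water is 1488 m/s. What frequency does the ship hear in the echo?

23.2 kHz

The iceberg receives the sound from a moving source: f₁ = f₀ · v/(v − v_e) = 23 × 1488/1481 ≈ 23.1 kHz.
On the return leg the ship is a moving observer: f₂ = f₁ · (v + v_e)/v = 23.1 × 1495/1488 ≈ 23.2 kHz.
Equivalently f₂ = f₀ · (v + v_e)/(v − v_e).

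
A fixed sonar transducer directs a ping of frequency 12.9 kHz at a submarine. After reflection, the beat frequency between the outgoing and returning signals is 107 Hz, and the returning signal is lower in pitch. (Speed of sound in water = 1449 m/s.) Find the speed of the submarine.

6.0 m/s

Double Doppler shift off a moving reflector: f₂ = f₀ · (v + u)/(v − u) (u > 0 toward emitter).
Returning signal is lower, so f₂ = f₀ − Δf = 12900 − 107 = 12793 Hz.
Rearranging, u = v · (f₂ − f₀)/(f₂ + f₀) = 1449 × -107/25693 ≈ -6.0 m/s.
So the submarine is moving at 6.0 m/s away from the emitter.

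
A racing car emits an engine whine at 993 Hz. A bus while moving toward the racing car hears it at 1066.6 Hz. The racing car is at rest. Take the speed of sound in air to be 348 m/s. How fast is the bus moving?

f' = f · (v + v_o)/v ⇒ v_o = v · |f'/f − 1|.
v_o = 348 × |1066.6/993 − 1| = 348 × 0.07412 ≈ 26 m/s.

26 m/s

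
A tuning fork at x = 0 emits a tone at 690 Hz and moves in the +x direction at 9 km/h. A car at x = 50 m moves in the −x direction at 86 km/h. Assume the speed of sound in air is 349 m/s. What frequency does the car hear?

9 km/h = 2.5 m/s; 86 km/h = 23.89 m/s.
The observer lies on the +x side, so the source is heading toward the observer and the observer is heading toward the source.
Both move, so f' = f · (v + v_o)/(v − v_s).
f' = 690 × (349 + 23.89)/(349 − 2.5) = 690 × 372.89/346.5 ≈ 743 Hz.

743 Hz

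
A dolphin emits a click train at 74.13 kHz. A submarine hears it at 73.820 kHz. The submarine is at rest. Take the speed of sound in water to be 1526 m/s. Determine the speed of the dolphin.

6.4 m/s

f' < f, so the dolphin is receding.
f' = f · v/(v + v_s) ⇒ v_s = v · |1 − f/f'|.
v_s = 1526 × |1 − 74.13/73.820| = 1526 × 0.004199 ≈ 6.4 m/s.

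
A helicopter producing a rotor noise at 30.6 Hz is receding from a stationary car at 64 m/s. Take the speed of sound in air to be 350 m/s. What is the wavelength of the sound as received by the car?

13.53 m

Moving source, stationary observer: f' = f · v/(v + v_s) since the source is receding.
f' = 30.6 × 350/(350 + 64) ≈ 25.9 Hz.
λ' = v/f' = 350/25.8696 ≈ 13.53 m.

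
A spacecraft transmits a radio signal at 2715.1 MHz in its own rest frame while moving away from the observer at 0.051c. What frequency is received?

Relativistic Doppler for frequency: f' = f₀ · √((1 − β)/(1 + β)).
f' = 2715.1 × √(0.9490/1.0510) = 2715.1 × 0.95024 ≈ 2580.0 MHz.

2580.0 MHz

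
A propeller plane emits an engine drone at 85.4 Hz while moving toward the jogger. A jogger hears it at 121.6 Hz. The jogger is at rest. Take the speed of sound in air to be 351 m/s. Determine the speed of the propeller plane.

f' = f · v/(v − v_s) ⇒ v_s = v · |1 − f/f'|.
v_s = 351 × |1 − 85.4/121.6| = 351 × 0.2977 ≈ 104 m/s.

104 m/s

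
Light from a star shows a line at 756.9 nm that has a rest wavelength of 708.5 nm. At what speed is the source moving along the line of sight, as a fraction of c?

0.066

λ'/λ₀ = 1.0683 > 1 (redshift), so the source is receding.
λ'/λ₀ = √((1 + β)/(1 − β)) for a receding source ⇒ β = (r² − 1)/(r² + 1) with r = λ'/λ₀.
β = (1.1413 − 1)/(1.1413 + 1) ≈ 0.066.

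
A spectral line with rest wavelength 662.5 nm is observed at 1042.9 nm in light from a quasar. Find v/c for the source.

λ'/λ₀ = 1.5742 > 1 (redshift), so the source is receding.
λ'/λ₀ = √((1 + β)/(1 − β)) for a receding source ⇒ β = (r² − 1)/(r² + 1) with r = λ'/λ₀.
β = (2.4781 − 1)/(2.4781 + 1) ≈ 0.425.

0.425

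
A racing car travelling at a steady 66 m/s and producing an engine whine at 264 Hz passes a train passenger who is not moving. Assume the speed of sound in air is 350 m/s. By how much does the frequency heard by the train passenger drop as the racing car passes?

Approaching: f₁ = f · v/(v − v_s) = 264 × 350/284 ≈ 325 Hz.
Receding: f₂ = f · v/(v + v_s) = 264 × 350/416 ≈ 222 Hz.
Drop: f₁ − f₂ = 2f·v·v_s/(v² − v_s²) = 2 × 264 × 350 × 66/(350² − 66²) ≈ 103 Hz.

103 Hz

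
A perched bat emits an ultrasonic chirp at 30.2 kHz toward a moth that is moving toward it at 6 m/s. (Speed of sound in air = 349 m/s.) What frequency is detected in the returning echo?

The moth first receives the wave as a moving observer: f₁ = f₀ · (v + u)/v = 30.2 × (349 + 6)/349 ≈ 30.7 kHz.
The reflection then acts as a moving source: f₂ = f₁ · v/(v − u) ≈ 31.3 kHz.
Equivalently f₂ = f₀ · (v + u)/(v − u).

31.3 kHz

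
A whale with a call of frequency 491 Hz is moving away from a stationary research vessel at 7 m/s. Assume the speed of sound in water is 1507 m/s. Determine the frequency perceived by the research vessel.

489 Hz

With the source moving away from a stationary observer, f' = f · v/(v + v_s).
f' = 491 × 1507/(1507 + 7) = 491 × 1507/1514 ≈ 489 Hz.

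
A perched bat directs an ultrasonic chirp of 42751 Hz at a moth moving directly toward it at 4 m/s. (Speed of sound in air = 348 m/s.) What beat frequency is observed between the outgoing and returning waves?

994 Hz

The moth first receives the wave as a moving observer: f₁ = f₀ · (v + u)/v = 42751 × (348 + 4)/348 ≈ 43242 Hz.
The reflection then acts as a moving source: f₂ = f₁ · v/(v − u) ≈ 43745 Hz.
Equivalently f₂ = f₀ · (v + u)/(v − u).
Beat frequency: |f₂ − f₀| = 2u·f₀/(v − u) = 2 × 4 × 42751/344 ≈ 994 Hz.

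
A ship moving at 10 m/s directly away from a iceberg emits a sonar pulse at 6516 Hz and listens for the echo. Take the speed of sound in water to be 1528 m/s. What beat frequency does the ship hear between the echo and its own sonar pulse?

The iceberg receives the sound from a moving source: f₁ = f₀ · v/(v + v_e) = 6516 × 1528/1538 ≈ 6473.6 Hz.
On the return leg the ship is a moving observer: f₂ = f₁ · (v − v_e)/v = 6473.6 × 1518/1528 ≈ 6431.3 Hz.
Equivalently f₂ = f₀ · (v − v_e)/(v + v_e).
Beat against the emitted tone: |f₂ − f₀| = 2v_e·f₀/(v + v_e) = 2 × 10 × 6516/1538 ≈ 85 Hz.

85 Hz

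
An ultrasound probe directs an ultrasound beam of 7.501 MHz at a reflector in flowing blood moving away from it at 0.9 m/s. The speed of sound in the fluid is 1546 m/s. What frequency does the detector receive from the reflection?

At the reflector in flowing blood (a moving observer), f₁ = f₀ · (v − u)/v = 7.501 × 1545.1/1546 ≈ 7.497 MHz.
On reflection it acts as a source moving away from the stationary detector: f₂ = f₁ · v/(v + u) = 7.497 × 1546/1546.9 ≈ 7.492 MHz.

7.492 MHz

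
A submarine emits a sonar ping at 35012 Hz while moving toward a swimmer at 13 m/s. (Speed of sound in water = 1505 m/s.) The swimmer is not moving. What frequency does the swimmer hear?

35317 Hz

Moving source, stationary observer: f' = f · v/(v − v_s) since the source is approaching.
f' = 35012 × 1505/(1505 − 13) = 35012 × 1505/1492 ≈ 35317 Hz.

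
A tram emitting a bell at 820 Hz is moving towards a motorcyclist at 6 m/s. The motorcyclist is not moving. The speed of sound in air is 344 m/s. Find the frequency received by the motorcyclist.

835 Hz

Moving source, stationary observer: f' = f · v/(v − v_s) since the source is approaching.
f' = 820 × 344/(344 − 6) = 820 × 344/338 ≈ 835 Hz.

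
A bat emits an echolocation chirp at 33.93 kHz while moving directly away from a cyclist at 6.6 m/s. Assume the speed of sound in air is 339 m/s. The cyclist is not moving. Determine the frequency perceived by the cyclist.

33.3 kHz

Only the source moves, away from the listener, so f' = f · v/(v + v_s).
f' = 33.93 × 339/(339 + 6.6) = 33.93 × 339/345.6 ≈ 33.3 kHz.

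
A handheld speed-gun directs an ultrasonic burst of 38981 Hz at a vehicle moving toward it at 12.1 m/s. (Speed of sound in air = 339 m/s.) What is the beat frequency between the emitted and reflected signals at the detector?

At the vehicle (a moving observer), f₁ = f₀ · (v + u)/v = 38981 × 351.1/339 ≈ 40372 Hz.
The reflection then acts as a moving source: f₂ = f₁ · v/(v − u) ≈ 41867 Hz.
Equivalently f₂ = f₀ · (v + u)/(v − u).
Beat frequency: |f₂ − f₀| = 2u·f₀/(v − u) = 2 × 12.1 × 38981/326.9 ≈ 2886 Hz.

2886 Hz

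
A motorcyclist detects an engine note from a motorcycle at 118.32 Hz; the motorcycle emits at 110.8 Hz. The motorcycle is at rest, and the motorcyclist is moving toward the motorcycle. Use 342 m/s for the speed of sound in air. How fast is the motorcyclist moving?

23.2 m/s

f' = f · (v + v_o)/v ⇒ v_o = v · |f'/f − 1|.
v_o = 342 × |118.32/110.8 − 1| = 342 × 0.06787 ≈ 23.2 m/s.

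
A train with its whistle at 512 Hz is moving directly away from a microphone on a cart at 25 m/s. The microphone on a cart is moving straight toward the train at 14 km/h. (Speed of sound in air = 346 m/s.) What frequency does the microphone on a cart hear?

14 km/h = 3.889 m/s.
General Doppler shift: f' = f · (v + v_o)/(v + v_s).
f' = 512 × (346 + 3.889)/(346 + 25) = 512 × 349.89/371 ≈ 483 Hz.

483 Hz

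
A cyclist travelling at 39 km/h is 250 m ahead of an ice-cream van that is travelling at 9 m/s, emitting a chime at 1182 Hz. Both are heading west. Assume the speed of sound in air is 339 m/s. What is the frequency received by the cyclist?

39 km/h = 10.83 m/s.
The cyclist is ahead, so the ice-cream van is moving toward it while the cyclist is moving away from the ice-cream van.
General Doppler shift: f' = f · (v − v_o)/(v − v_s).
f' = 1182 × (339 − 10.83)/(339 − 9) = 1182 × 328.17/330 ≈ 1175 Hz.

1175 Hz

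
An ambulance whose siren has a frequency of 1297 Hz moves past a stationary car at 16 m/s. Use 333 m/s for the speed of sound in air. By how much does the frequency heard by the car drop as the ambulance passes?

125 Hz

Approaching: f₁ = f · v/(v − v_s) = 1297 × 333/317 ≈ 1362 Hz.
Receding: f₂ = f · v/(v + v_s) = 1297 × 333/349 ≈ 1238 Hz.
Drop: f₁ − f₂ = 2f·v·v_s/(v² − v_s²) = 2 × 1297 × 333 × 16/(333² − 16²) ≈ 125 Hz.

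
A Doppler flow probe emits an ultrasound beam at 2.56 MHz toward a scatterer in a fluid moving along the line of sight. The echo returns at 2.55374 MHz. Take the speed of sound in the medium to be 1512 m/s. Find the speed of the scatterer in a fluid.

Double Doppler shift off a moving reflector: f₂ = f₀ · (v + u)/(v − u) (u > 0 toward emitter).
Rearranging, u = v · (f₂ − f₀)/(f₂ + f₀) = 1512 × -0.00626/5.11374 ≈ -1.85 m/s.
So the scatterer in a fluid is moving at 1.85 m/s away from the emitter.

1.85 m/s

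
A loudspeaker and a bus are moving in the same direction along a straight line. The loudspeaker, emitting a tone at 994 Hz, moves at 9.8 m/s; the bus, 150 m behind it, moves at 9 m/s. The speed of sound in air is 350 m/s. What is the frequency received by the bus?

992 Hz

The bus is behind, so the loudspeaker is moving away from it while the bus is moving toward the loudspeaker.
General Doppler shift: f' = f · (v + v_o)/(v + v_s).
f' = 994 × (350 + 9)/(350 + 9.8) = 994 × 359/359.8 ≈ 992 Hz.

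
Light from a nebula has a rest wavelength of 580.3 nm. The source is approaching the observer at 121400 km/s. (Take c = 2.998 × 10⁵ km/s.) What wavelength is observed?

β = v/c = 121400/299800 = 0.4049.
Relativistic Doppler for wavelength: λ' = λ₀ · √((1 − β)/(1 + β)).
λ' = 580.3 × √(0.5951/1.4049) = 580.3 × 0.65081 ≈ 377.7 nm.

377.7 nm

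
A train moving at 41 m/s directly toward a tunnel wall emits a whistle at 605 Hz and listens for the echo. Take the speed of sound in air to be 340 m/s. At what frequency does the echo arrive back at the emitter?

771 Hz

The tunnel wall receives the sound from a moving source: f₁ = f₀ · v/(v − v_e) = 605 × 340/299 ≈ 688 Hz.
On the return leg the train is a moving observer: f₂ = f₁ · (v + v_e)/v = 688 × 381/340 ≈ 771 Hz.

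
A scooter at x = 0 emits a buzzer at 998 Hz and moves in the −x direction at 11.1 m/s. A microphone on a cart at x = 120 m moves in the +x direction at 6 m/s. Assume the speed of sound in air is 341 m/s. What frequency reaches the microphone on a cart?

The observer lies on the +x side, so the source is heading away from the observer and the observer is heading away from the source.
Both move, so f' = f · (v − v_o)/(v + v_s).
f' = 998 × (341 − 6)/(341 + 11.1) = 998 × 335/352.1 ≈ 950 Hz.

950 Hz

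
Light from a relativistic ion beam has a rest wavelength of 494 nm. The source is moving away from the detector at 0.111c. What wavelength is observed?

552.2 nm

Relativistic Doppler for wavelength: λ' = λ₀ · √((1 + β)/(1 − β)).
λ' = 494 × √(1.1110/0.8890) = 494 × 1.11791 ≈ 552.2 nm.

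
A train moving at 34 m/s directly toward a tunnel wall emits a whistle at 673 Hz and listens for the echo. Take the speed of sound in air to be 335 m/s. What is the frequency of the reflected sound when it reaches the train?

825 Hz

The tunnel wall receives the sound from a moving source: f₁ = f₀ · v/(v − v_e) = 673 × 335/301 ≈ 749 Hz.
On the return leg the train is a moving observer: f₂ = f₁ · (v + v_e)/v = 749 × 369/335 ≈ 825 Hz.
Equivalently f₂ = f₀ · (v + v_e)/(v − v_e).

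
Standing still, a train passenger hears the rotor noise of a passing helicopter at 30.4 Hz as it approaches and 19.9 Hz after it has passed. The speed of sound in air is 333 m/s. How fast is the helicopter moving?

f₁/f₂ = (v + v_s)/(v − v_s), so v_s = v · (f₁ − f₂)/(f₁ + f₂).
v_s = 333 × (30.4 − 19.9)/(30.4 + 19.9) = 333 × 10.5/50.3 ≈ 70 m/s.

70 m/s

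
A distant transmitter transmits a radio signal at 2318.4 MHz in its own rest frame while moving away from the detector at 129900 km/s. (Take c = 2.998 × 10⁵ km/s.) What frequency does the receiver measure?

1457.8 MHz

β = v/c = 129900/299800 = 0.4333.
Relativistic Doppler for frequency: f' = f₀ · √((1 − β)/(1 + β)).
f' = 2318.4 × √(0.5667/1.4333) = 2318.4 × 0.62880 ≈ 1457.8 MHz.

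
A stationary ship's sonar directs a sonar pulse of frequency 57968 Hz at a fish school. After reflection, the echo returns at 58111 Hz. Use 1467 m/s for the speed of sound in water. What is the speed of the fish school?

1.81 m/s

Double Doppler shift off a moving reflector: f₂ = f₀ · (v + u)/(v − u) (u > 0 toward emitter).
Rearranging, u = v · (f₂ − f₀)/(f₂ + f₀) = 1467 × 143/116079 ≈ 1.81 m/s.
So the fish school is moving at 1.81 m/s toward the emitter.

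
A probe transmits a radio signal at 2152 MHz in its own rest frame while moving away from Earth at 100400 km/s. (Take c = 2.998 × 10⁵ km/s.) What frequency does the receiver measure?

β = v/c = 100400/299800 = 0.3349.
Relativistic Doppler for frequency: f' = f₀ · √((1 − β)/(1 + β)).
f' = 2152 × √(0.6651/1.3349) = 2152 × 0.70587 ≈ 1519.0 MHz.

1519.0 MHz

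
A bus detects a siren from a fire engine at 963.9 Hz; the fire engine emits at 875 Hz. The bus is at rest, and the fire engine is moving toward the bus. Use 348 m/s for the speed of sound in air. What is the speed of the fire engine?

f' = f · v/(v − v_s) ⇒ v_s = v · |1 − f/f'|.
v_s = 348 × |1 − 875/963.9| = 348 × 0.09223 ≈ 32 m/s.

32 m/s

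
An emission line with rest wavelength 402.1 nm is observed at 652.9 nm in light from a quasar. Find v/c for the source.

λ'/λ₀ = 1.6237 > 1 (redshift), so the source is receding.
λ'/λ₀ = √((1 + β)/(1 − β)) for a receding source ⇒ β = (r² − 1)/(r² + 1) with r = λ'/λ₀.
β = (2.6365 − 1)/(2.6365 + 1) ≈ 0.450.

0.450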